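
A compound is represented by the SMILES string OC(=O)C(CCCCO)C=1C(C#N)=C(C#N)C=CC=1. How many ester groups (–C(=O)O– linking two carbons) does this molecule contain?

Scan the SMILES for the ester motif — none present.
Groups that are present: 1 carboxylic acid, 1 hydroxyl, 2 nitrile.

0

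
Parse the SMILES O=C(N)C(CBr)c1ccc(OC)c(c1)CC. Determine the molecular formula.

C12H16BrNO2

Walk through each heavy atom and fill implicit hydrogens from standard valence (C 4, N 3, O 2, S 2, halogen 1); for lowercase aromatic atoms, an aromatic c carries 1 H when it has two neighbours and 0 H with three, and aromatic n carries 0 H:
  atom 1: O, bond orders sum to 2 (valence 2) → 0 H
  atom 2: C, bond orders sum to 4 (valence 4) → 0 H
  atom 3: N, bond orders sum to 1 (valence 3) → 2 H
  atom 4: C, bond orders sum to 3 (valence 4) → 1 H
  atom 5: C, bond orders sum to 2 (valence 4) → 2 H
  atom 6: Br (halogen, monovalent) → 0 H
  atom 7: aromatic c, 3 neighbours → 0 H
  atom 8: aromatic c, 2 neighbours → 1 H
  atom 9: aromatic c, 2 neighbours → 1 H
  atom 10: aromatic c, 3 neighbours → 0 H
  atom 11: O, bond orders sum to 2 (valence 2) → 0 H
  atom 12: C, bond orders sum to 1 (valence 4) → 3 H
  atom 13: aromatic c, 3 neighbours → 0 H
  atom 14: aromatic c, 2 neighbours → 1 H
  atom 15: C, bond orders sum to 2 (valence 4) → 2 H
  atom 16: C, bond orders sum to 1 (valence 4) → 3 H
Totals → C:12, H:16, Br:1, N:1, O:2.
In Hill order: C12H16BrNO2.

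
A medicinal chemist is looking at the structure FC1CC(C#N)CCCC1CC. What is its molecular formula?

C10H16FN

Walk through each heavy atom and fill implicit hydrogens from standard valence (C 4, N 3, O 2, S 2, halogen 1):
  atom 1: F (halogen, monovalent) → 0 H
  atom 2: C, bond orders sum to 3 (valence 4) → 1 H
  atom 3: C, bond orders sum to 2 (valence 4) → 2 H
  atom 4: C, bond orders sum to 3 (valence 4) → 1 H
  atom 5: C, bond orders sum to 4 (valence 4) → 0 H
  atom 6: N, bond orders sum to 3 (valence 3) → 0 H
  atom 7: C, bond orders sum to 2 (valence 4) → 2 H
  atom 8: C, bond orders sum to 2 (valence 4) → 2 H
  atom 9: C, bond orders sum to 2 (valence 4) → 2 H
  atom 10: C, bond orders sum to 3 (valence 4) → 1 H
  atom 11: C, bond orders sum to 2 (valence 4) → 2 H
  atom 12: C, bond orders sum to 1 (valence 4) → 3 H
Totals → C:10, H:16, F:1, N:1.
In Hill order: C10H16FN.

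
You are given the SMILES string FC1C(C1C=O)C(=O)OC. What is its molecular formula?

C6H7FO3

Walk through each heavy atom and fill implicit hydrogens from standard valence (C 4, N 3, O 2, S 2, halogen 1):
  atom 1: F (halogen, monovalent) → 0 H
  atom 2: C, bond orders sum to 3 (valence 4) → 1 H
  atom 3: C, bond orders sum to 3 (valence 4) → 1 H
  atom 4: C, bond orders sum to 3 (valence 4) → 1 H
  atom 5: C, bond orders sum to 3 (valence 4) → 1 H
  atom 6: O, bond orders sum to 2 (valence 2) → 0 H
  atom 7: C, bond orders sum to 4 (valence 4) → 0 H
  atom 8: O, bond orders sum to 2 (valence 2) → 0 H
  atom 9: O, bond orders sum to 2 (valence 2) → 0 H
  atom 10: C, bond orders sum to 1 (valence 4) → 3 H
Totals → C:6, H:7, F:1, O:3.
In Hill order: C6H7FO3.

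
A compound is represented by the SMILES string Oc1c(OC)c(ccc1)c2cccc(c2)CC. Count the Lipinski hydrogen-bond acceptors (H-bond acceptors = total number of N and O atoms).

2

N atoms: 0; O atoms: 2.
Lipinski HBA = 0 + 2 = 2.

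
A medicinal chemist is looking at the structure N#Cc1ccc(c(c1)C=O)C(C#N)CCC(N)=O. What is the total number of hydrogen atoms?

11

Walk through each heavy atom and fill implicit hydrogens from standard valence (C 4, N 3, O 2, S 2, halogen 1); for lowercase aromatic atoms, an aromatic c carries 1 H when it has two neighbours and 0 H with three, and aromatic n carries 0 H:
  atom 1: N, bond orders sum to 3 (valence 3) → 0 H
  atom 2: C, bond orders sum to 4 (valence 4) → 0 H
  atom 3: aromatic c, 3 neighbours → 0 H
  atom 4: aromatic c, 2 neighbours → 1 H
  atom 5: aromatic c, 2 neighbours → 1 H
  atom 6: aromatic c, 3 neighbours → 0 H
  atom 7: aromatic c, 3 neighbours → 0 H
  atom 8: aromatic c, 2 neighbours → 1 H
  atom 9: C, bond orders sum to 3 (valence 4) → 1 H
  atom 10: O, bond orders sum to 2 (valence 2) → 0 H
  atom 11: C, bond orders sum to 3 (valence 4) → 1 H
  atom 12: C, bond orders sum to 4 (valence 4) → 0 H
  atom 13: N, bond orders sum to 3 (valence 3) → 0 H
  atom 14: C, bond orders sum to 2 (valence 4) → 2 H
  atom 15: C, bond orders sum to 2 (valence 4) → 2 H
  atom 16: C, bond orders sum to 4 (valence 4) → 0 H
  atom 17: N, bond orders sum to 1 (valence 3) → 2 H
  atom 18: O, bond orders sum to 2 (valence 2) → 0 H
Total hydrogens: 11.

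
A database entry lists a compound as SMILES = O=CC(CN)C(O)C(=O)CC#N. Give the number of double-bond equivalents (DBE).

4

Degree of unsaturation = (number of rings) + (number of π bonds).
Ring closures in the SMILES: 0.
π bonds: 2 double bonds (each 1 DoU), 1 triple bond (each 2 DoU) → 4 DoU from unsaturation.
Total DoU = 0 + 4 = 4.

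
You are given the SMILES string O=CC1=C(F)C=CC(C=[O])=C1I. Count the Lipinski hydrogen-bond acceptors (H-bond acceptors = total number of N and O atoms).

N atoms: 0; O atoms: 2.
Lipinski HBA = 0 + 2 = 2.

2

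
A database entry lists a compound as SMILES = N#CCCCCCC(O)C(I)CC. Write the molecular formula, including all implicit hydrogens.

C10H18INO

Walk through each heavy atom and fill implicit hydrogens from standard valence (C 4, N 3, O 2, S 2, halogen 1):
  atom 1: N, bond orders sum to 3 (valence 3) → 0 H
  atom 2: C, bond orders sum to 4 (valence 4) → 0 H
  atom 3: C, bond orders sum to 2 (valence 4) → 2 H
  atom 4: C, bond orders sum to 2 (valence 4) → 2 H
  atom 5: C, bond orders sum to 2 (valence 4) → 2 H
  atom 6: C, bond orders sum to 2 (valence 4) → 2 H
  atom 7: C, bond orders sum to 2 (valence 4) → 2 H
  atom 8: C, bond orders sum to 3 (valence 4) → 1 H
  atom 9: O, bond orders sum to 1 (valence 2) → 1 H
  atom 10: C, bond orders sum to 3 (valence 4) → 1 H
  atom 11: I (halogen, monovalent) → 0 H
  atom 12: C, bond orders sum to 2 (valence 4) → 2 H
  atom 13: C, bond orders sum to 1 (valence 4) → 3 H
Totals → C:10, H:18, I:1, N:1, O:1.
In Hill order: C10H18INO.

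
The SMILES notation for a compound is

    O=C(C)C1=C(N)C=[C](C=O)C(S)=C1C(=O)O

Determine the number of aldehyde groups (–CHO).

1

The aldehyde motif appears at heavy-atom position 9 in the SMILES.
Other groups present: 1 carboxylic acid, 1 ketone, 1 primary amine, 1 thiol.
Aldehyde count: 1.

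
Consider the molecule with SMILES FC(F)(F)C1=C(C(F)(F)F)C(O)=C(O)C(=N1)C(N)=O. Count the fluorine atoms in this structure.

Scan the SMILES for F atoms (remember two-letter symbols like Cl and Br are single atoms).
Fluorine count: 6.

6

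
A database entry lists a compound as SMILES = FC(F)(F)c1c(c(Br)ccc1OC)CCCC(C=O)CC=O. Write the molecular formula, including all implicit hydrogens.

C15H16BrF3O3

Walk through each heavy atom and fill implicit hydrogens from standard valence (C 4, N 3, O 2, S 2, halogen 1); for lowercase aromatic atoms, an aromatic c carries 1 H when it has two neighbours and 0 H with three, and aromatic n carries 0 H:
  atom 1: F (halogen, monovalent) → 0 H
  atom 2: C, bond orders sum to 4 (valence 4) → 0 H
  atom 3: F (halogen, monovalent) → 0 H
  atom 4: F (halogen, monovalent) → 0 H
  atom 5: aromatic c, 3 neighbours → 0 H
  atom 6: aromatic c, 3 neighbours → 0 H
  atom 7: aromatic c, 3 neighbours → 0 H
  atom 8: Br (halogen, monovalent) → 0 H
  atom 9: aromatic c, 2 neighbours → 1 H
  atom 10: aromatic c, 2 neighbours → 1 H
  atom 11: aromatic c, 3 neighbours → 0 H
  atom 12: O, bond orders sum to 2 (valence 2) → 0 H
  atom 13: C, bond orders sum to 1 (valence 4) → 3 H
  atom 14: C, bond orders sum to 2 (valence 4) → 2 H
  atom 15: C, bond orders sum to 2 (valence 4) → 2 H
  atom 16: C, bond orders sum to 2 (valence 4) → 2 H
  atom 17: C, bond orders sum to 3 (valence 4) → 1 H
  atom 18: C, bond orders sum to 3 (valence 4) → 1 H
  atom 19: O, bond orders sum to 2 (valence 2) → 0 H
  atom 20: C, bond orders sum to 2 (valence 4) → 2 H
  atom 21: C, bond orders sum to 3 (valence 4) → 1 H
  atom 22: O, bond orders sum to 2 (valence 2) → 0 H
Totals → C:15, H:16, Br:1, F:3, O:3.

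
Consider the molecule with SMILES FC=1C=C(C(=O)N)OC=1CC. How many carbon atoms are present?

7

Count every carbon token in the SMILES (each C, including those in ring-closure positions and inside branches).
Carbon count: 7.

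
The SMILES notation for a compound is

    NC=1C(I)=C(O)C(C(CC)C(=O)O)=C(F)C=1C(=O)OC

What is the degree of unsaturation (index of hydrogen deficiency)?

6

Degree of unsaturation = (number of rings) + (number of π bonds).
Ring closures in the SMILES: 1.
π bonds: 5 double bonds (each 1 DoU) → 5 DoU from unsaturation.
Total DoU = 1 + 5 = 6.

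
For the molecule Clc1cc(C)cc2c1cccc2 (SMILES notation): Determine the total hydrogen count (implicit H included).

Walk through each heavy atom and fill implicit hydrogens from standard valence (C 4, N 3, O 2, S 2, halogen 1); for lowercase aromatic atoms, an aromatic c carries 1 H when it has two neighbours and 0 H with three, and aromatic n carries 0 H:
  atom 1: Cl (halogen, monovalent) → 0 H
  atom 2: aromatic c, 3 neighbours → 0 H
  atom 3: aromatic c, 2 neighbours → 1 H
  atom 4: aromatic c, 3 neighbours → 0 H
  atom 5: C, bond orders sum to 1 (valence 4) → 3 H
  atom 6: aromatic c, 2 neighbours → 1 H
  atom 7: aromatic c, 3 neighbours → 0 H
  atom 8: aromatic c, 3 neighbours → 0 H
  atom 9: aromatic c, 2 neighbours → 1 H
  atom 10: aromatic c, 2 neighbours → 1 H
  atom 11: aromatic c, 2 neighbours → 1 H
  atom 12: aromatic c, 2 neighbours → 1 H
Total hydrogens: 9.

9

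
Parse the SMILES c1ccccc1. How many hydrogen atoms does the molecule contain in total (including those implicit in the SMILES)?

6

Walk through each heavy atom and fill implicit hydrogens from standard valence (C 4, N 3, O 2, S 2, halogen 1); for lowercase aromatic atoms, an aromatic c carries 1 H when it has two neighbours and 0 H with three, and aromatic n carries 0 H:
  atom 1: aromatic c, 2 neighbours → 1 H
  atom 2: aromatic c, 2 neighbours → 1 H
  atom 3: aromatic c, 2 neighbours → 1 H
  atom 4: aromatic c, 2 neighbours → 1 H
  atom 5: aromatic c, 2 neighbours → 1 H
  atom 6: aromatic c, 2 neighbours → 1 H
Total hydrogens: 6.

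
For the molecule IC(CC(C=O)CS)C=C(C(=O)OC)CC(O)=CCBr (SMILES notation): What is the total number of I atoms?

1

Scan the SMILES for I atoms (remember two-letter symbols like Cl and Br are single atoms).
Iodine count: 1.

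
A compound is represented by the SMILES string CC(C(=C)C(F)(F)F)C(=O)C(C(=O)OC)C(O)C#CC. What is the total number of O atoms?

Scan the SMILES for O atoms (remember two-letter symbols like Cl and Br are single atoms).
Oxygen count: 4.

4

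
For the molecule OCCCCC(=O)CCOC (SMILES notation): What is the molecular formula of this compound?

Walk through each heavy atom and fill implicit hydrogens from standard valence (C 4, N 3, O 2, S 2, halogen 1):
  atom 1: O, bond orders sum to 1 (valence 2) → 1 H
  atom 2: C, bond orders sum to 2 (valence 4) → 2 H
  atom 3: C, bond orders sum to 2 (valence 4) → 2 H
  atom 4: C, bond orders sum to 2 (valence 4) → 2 H
  atom 5: C, bond orders sum to 2 (valence 4) → 2 H
  atom 6: C, bond orders sum to 4 (valence 4) → 0 H
  atom 7: O, bond orders sum to 2 (valence 2) → 0 H
  atom 8: C, bond orders sum to 2 (valence 4) → 2 H
  atom 9: C, bond orders sum to 2 (valence 4) → 2 H
  atom 10: O, bond orders sum to 2 (valence 2) → 0 H
  atom 11: C, bond orders sum to 1 (valence 4) → 3 H
Totals → C:8, H:16, O:3.

C8H16O3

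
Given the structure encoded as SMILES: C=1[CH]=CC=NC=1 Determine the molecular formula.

C5H5N

Walk through each heavy atom and fill implicit hydrogens from standard valence (C 4, N 3, O 2, S 2, halogen 1):
  atom 1: C, bond orders sum to 3 (valence 4) → 1 H
  atom 2: C with explicit H count 1
  atom 3: C, bond orders sum to 3 (valence 4) → 1 H
  atom 4: C, bond orders sum to 3 (valence 4) → 1 H
  atom 5: N, bond orders sum to 3 (valence 3) → 0 H
  atom 6: C, bond orders sum to 3 (valence 4) → 1 H
Totals → C:5, H:5, N:1.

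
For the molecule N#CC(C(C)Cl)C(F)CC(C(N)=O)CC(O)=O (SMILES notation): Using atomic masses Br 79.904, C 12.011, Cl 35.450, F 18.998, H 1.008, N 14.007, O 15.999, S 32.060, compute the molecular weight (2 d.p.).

First, the molecular formula is C10H14ClFN2O3 (counting implicit H from valence).
  C: 10 × 12.011 = 120.110
  Cl: 1 × 35.450 = 35.450
  F: 1 × 18.998 = 18.998
  H: 14 × 1.008 = 14.112
  N: 2 × 14.007 = 28.014
  O: 3 × 15.999 = 47.997
Sum: 10×12.011 + 1×35.450 + 1×18.998 + 14×1.008 + 2×14.007 + 3×15.999 = 264.681 → 264.68 g/mol.

264.68 g/mol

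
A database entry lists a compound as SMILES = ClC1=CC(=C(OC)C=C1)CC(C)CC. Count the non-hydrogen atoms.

14

Every atom symbol written in the SMILES (organic subset) is one heavy atom; implicit H are not written.
Heavy atoms by element → C:12, Cl:1, O:1.
Total: 14.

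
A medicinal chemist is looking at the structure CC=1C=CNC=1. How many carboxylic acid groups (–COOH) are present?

Scan the SMILES for the carboxylic acid motif — none present.

0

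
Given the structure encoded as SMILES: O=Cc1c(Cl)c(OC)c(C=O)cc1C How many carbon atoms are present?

10

Count every carbon token in the SMILES (each C, including those in ring-closure positions and inside branches).
Carbon count: 10.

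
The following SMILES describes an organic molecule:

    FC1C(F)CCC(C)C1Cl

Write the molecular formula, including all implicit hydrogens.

C7H11ClF2

Walk through each heavy atom and fill implicit hydrogens from standard valence (C 4, N 3, O 2, S 2, halogen 1):
  atom 1: F (halogen, monovalent) → 0 H
  atom 2: C, bond orders sum to 3 (valence 4) → 1 H
  atom 3: C, bond orders sum to 3 (valence 4) → 1 H
  atom 4: F (halogen, monovalent) → 0 H
  atom 5: C, bond orders sum to 2 (valence 4) → 2 H
  atom 6: C, bond orders sum to 2 (valence 4) → 2 H
  atom 7: C, bond orders sum to 3 (valence 4) → 1 H
  atom 8: C, bond orders sum to 1 (valence 4) → 3 H
  atom 9: C, bond orders sum to 3 (valence 4) → 1 H
  atom 10: Cl (halogen, monovalent) → 0 H
Totals → C:7, H:11, Cl:1, F:2.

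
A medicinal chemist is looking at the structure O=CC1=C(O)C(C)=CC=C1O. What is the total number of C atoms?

Count every carbon token in the SMILES (each C, including those in ring-closure positions and inside branches).
Carbon count: 8.

8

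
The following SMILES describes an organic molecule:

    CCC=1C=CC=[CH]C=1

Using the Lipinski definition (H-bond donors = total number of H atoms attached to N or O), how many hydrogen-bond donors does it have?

0

Donors: find every N or O and count the H atoms it carries.
  (no N or O atoms present)
Lipinski HBD = 0.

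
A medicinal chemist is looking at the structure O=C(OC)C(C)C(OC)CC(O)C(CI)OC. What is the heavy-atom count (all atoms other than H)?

Every atom symbol written in the SMILES (organic subset) is one heavy atom; implicit H are not written.
Heavy atoms by element → C:11, I:1, O:5.
Total: 17.

17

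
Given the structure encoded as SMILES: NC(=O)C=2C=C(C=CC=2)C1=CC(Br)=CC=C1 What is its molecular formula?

C13H10BrNO

Walk through each heavy atom and fill implicit hydrogens from standard valence (C 4, N 3, O 2, S 2, halogen 1):
  atom 1: N, bond orders sum to 1 (valence 3) → 2 H
  atom 2: C, bond orders sum to 4 (valence 4) → 0 H
  atom 3: O, bond orders sum to 2 (valence 2) → 0 H
  atom 4: C, bond orders sum to 4 (valence 4) → 0 H
  atom 5: C, bond orders sum to 3 (valence 4) → 1 H
  atom 6: C, bond orders sum to 4 (valence 4) → 0 H
  atom 7: C, bond orders sum to 3 (valence 4) → 1 H
  atom 8: C, bond orders sum to 3 (valence 4) → 1 H
  atom 9: C, bond orders sum to 3 (valence 4) → 1 H
  atom 10: C, bond orders sum to 4 (valence 4) → 0 H
  atom 11: C, bond orders sum to 3 (valence 4) → 1 H
  atom 12: C, bond orders sum to 4 (valence 4) → 0 H
  atom 13: Br (halogen, monovalent) → 0 H
  atom 14: C, bond orders sum to 3 (valence 4) → 1 H
  atom 15: C, bond orders sum to 3 (valence 4) → 1 H
  atom 16: C, bond orders sum to 3 (valence 4) → 1 H
Totals → C:13, H:10, Br:1, N:1, O:1.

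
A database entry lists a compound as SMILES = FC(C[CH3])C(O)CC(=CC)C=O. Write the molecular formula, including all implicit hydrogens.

Walk through each heavy atom and fill implicit hydrogens from standard valence (C 4, N 3, O 2, S 2, halogen 1):
  atom 1: F (halogen, monovalent) → 0 H
  atom 2: C, bond orders sum to 3 (valence 4) → 1 H
  atom 3: C, bond orders sum to 2 (valence 4) → 2 H
  atom 4: C with explicit H count 3
  atom 5: C, bond orders sum to 3 (valence 4) → 1 H
  atom 6: O, bond orders sum to 1 (valence 2) → 1 H
  atom 7: C, bond orders sum to 2 (valence 4) → 2 H
  atom 8: C, bond orders sum to 4 (valence 4) → 0 H
  atom 9: C, bond orders sum to 3 (valence 4) → 1 H
  atom 10: C, bond orders sum to 1 (valence 4) → 3 H
  atom 11: C, bond orders sum to 3 (valence 4) → 1 H
  atom 12: O, bond orders sum to 2 (valence 2) → 0 H
Totals → C:9, H:15, F:1, O:2.
In Hill order: C9H15FO2.

C9H15FO2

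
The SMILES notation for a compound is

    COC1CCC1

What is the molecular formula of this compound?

Walk through each heavy atom and fill implicit hydrogens from standard valence (C 4, N 3, O 2, S 2, halogen 1):
  atom 1: C, bond orders sum to 1 (valence 4) → 3 H
  atom 2: O, bond orders sum to 2 (valence 2) → 0 H
  atom 3: C, bond orders sum to 3 (valence 4) → 1 H
  atom 4: C, bond orders sum to 2 (valence 4) → 2 H
  atom 5: C, bond orders sum to 2 (valence 4) → 2 H
  atom 6: C, bond orders sum to 2 (valence 4) → 2 H
Totals → C:5, H:10, O:1.
In Hill order: C5H10O.

C5H10O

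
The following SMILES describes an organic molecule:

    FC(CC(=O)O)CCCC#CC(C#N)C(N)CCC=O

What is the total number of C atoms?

14

Count every carbon token in the SMILES (each C, including those in ring-closure positions and inside branches).
Carbon count: 14.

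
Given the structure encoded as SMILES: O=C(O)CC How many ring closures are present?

In SMILES, each pair of matching ring-closure digits denotes one ring-closing bond; the number of such bonds equals the number of independent rings.
Ring-closure bonds here: 0.

0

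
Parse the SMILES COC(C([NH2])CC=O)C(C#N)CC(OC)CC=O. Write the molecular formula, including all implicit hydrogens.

C12H20N2O4

Walk through each heavy atom and fill implicit hydrogens from standard valence (C 4, N 3, O 2, S 2, halogen 1):
  atom 1: C, bond orders sum to 1 (valence 4) → 3 H
  atom 2: O, bond orders sum to 2 (valence 2) → 0 H
  atom 3: C, bond orders sum to 3 (valence 4) → 1 H
  atom 4: C, bond orders sum to 3 (valence 4) → 1 H
  atom 5: N with explicit H count 2
  atom 6: C, bond orders sum to 2 (valence 4) → 2 H
  atom 7: C, bond orders sum to 3 (valence 4) → 1 H
  atom 8: O, bond orders sum to 2 (valence 2) → 0 H
  atom 9: C, bond orders sum to 3 (valence 4) → 1 H
  atom 10: C, bond orders sum to 4 (valence 4) → 0 H
  atom 11: N, bond orders sum to 3 (valence 3) → 0 H
  atom 12: C, bond orders sum to 2 (valence 4) → 2 H
  atom 13: C, bond orders sum to 3 (valence 4) → 1 H
  atom 14: O, bond orders sum to 2 (valence 2) → 0 H
  atom 15: C, bond orders sum to 1 (valence 4) → 3 H
  atom 16: C, bond orders sum to 2 (valence 4) → 2 H
  atom 17: C, bond orders sum to 3 (valence 4) → 1 H
  atom 18: O, bond orders sum to 2 (valence 2) → 0 H
Totals → C:12, H:20, N:2, O:4.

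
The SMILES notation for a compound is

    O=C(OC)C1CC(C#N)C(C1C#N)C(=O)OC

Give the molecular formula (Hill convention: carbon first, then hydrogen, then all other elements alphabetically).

C11H12N2O4

Walk through each heavy atom and fill implicit hydrogens from standard valence (C 4, N 3, O 2, S 2, halogen 1):
  atom 1: O, bond orders sum to 2 (valence 2) → 0 H
  atom 2: C, bond orders sum to 4 (valence 4) → 0 H
  atom 3: O, bond orders sum to 2 (valence 2) → 0 H
  atom 4: C, bond orders sum to 1 (valence 4) → 3 H
  atom 5: C, bond orders sum to 3 (valence 4) → 1 H
  atom 6: C, bond orders sum to 2 (valence 4) → 2 H
  atom 7: C, bond orders sum to 3 (valence 4) → 1 H
  atom 8: C, bond orders sum to 4 (valence 4) → 0 H
  atom 9: N, bond orders sum to 3 (valence 3) → 0 H
  atom 10: C, bond orders sum to 3 (valence 4) → 1 H
  atom 11: C, bond orders sum to 3 (valence 4) → 1 H
  atom 12: C, bond orders sum to 4 (valence 4) → 0 H
  atom 13: N, bond orders sum to 3 (valence 3) → 0 H
  atom 14: C, bond orders sum to 4 (valence 4) → 0 H
  atom 15: O, bond orders sum to 2 (valence 2) → 0 H
  atom 16: O, bond orders sum to 2 (valence 2) → 0 H
  atom 17: C, bond orders sum to 1 (valence 4) → 3 H
Totals → C:11, H:12, N:2, O:4.
In Hill order: C11H12N2O4.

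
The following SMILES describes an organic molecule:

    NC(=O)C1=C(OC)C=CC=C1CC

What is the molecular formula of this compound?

C10H13NO2

Walk through each heavy atom and fill implicit hydrogens from standard valence (C 4, N 3, O 2, S 2, halogen 1):
  atom 1: N, bond orders sum to 1 (valence 3) → 2 H
  atom 2: C, bond orders sum to 4 (valence 4) → 0 H
  atom 3: O, bond orders sum to 2 (valence 2) → 0 H
  atom 4: C, bond orders sum to 4 (valence 4) → 0 H
  atom 5: C, bond orders sum to 4 (valence 4) → 0 H
  atom 6: O, bond orders sum to 2 (valence 2) → 0 H
  atom 7: C, bond orders sum to 1 (valence 4) → 3 H
  atom 8: C, bond orders sum to 3 (valence 4) → 1 H
  atom 9: C, bond orders sum to 3 (valence 4) → 1 H
  atom 10: C, bond orders sum to 3 (valence 4) → 1 H
  atom 11: C, bond orders sum to 4 (valence 4) → 0 H
  atom 12: C, bond orders sum to 2 (valence 4) → 2 H
  atom 13: C, bond orders sum to 1 (valence 4) → 3 H
Totals → C:10, H:13, N:1, O:2.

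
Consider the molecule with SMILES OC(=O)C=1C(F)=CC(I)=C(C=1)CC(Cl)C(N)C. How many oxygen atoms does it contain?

2

Scan the SMILES for O atoms (remember two-letter symbols like Cl and Br are single atoms).
Oxygen count: 2.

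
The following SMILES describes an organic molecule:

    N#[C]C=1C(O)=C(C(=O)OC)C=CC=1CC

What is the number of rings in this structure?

In SMILES, each pair of matching ring-closure digits denotes one ring-closing bond; the number of such bonds equals the number of independent rings.
Ring-closure bonds here: 1.

1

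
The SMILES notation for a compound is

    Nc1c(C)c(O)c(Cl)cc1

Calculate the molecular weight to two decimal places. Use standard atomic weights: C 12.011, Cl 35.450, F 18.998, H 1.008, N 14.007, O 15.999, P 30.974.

157.60 g/mol

First, the molecular formula is C7H8ClNO (counting implicit H from valence).
  C: 7 × 12.011 = 84.077
  Cl: 1 × 35.450 = 35.450
  H: 8 × 1.008 = 8.064
  N: 1 × 14.007 = 14.007
  O: 1 × 15.999 = 15.999
Sum: 7×12.011 + 1×35.450 + 8×1.008 + 1×14.007 + 1×15.999 = 157.597 → 157.60 g/mol.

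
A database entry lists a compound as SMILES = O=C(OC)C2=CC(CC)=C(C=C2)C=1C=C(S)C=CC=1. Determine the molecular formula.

C16H16O2S

Walk through each heavy atom and fill implicit hydrogens from standard valence (C 4, N 3, O 2, S 2, halogen 1):
  atom 1: O, bond orders sum to 2 (valence 2) → 0 H
  atom 2: C, bond orders sum to 4 (valence 4) → 0 H
  atom 3: O, bond orders sum to 2 (valence 2) → 0 H
  atom 4: C, bond orders sum to 1 (valence 4) → 3 H
  atom 5: C, bond orders sum to 4 (valence 4) → 0 H
  atom 6: C, bond orders sum to 3 (valence 4) → 1 H
  atom 7: C, bond orders sum to 4 (valence 4) → 0 H
  atom 8: C, bond orders sum to 2 (valence 4) → 2 H
  atom 9: C, bond orders sum to 1 (valence 4) → 3 H
  atom 10: C, bond orders sum to 4 (valence 4) → 0 H
  atom 11: C, bond orders sum to 3 (valence 4) → 1 H
  atom 12: C, bond orders sum to 3 (valence 4) → 1 H
  atom 13: C, bond orders sum to 4 (valence 4) → 0 H
  atom 14: C, bond orders sum to 3 (valence 4) → 1 H
  atom 15: C, bond orders sum to 4 (valence 4) → 0 H
  atom 16: S, bond orders sum to 1 (valence 2) → 1 H
  atom 17: C, bond orders sum to 3 (valence 4) → 1 H
  atom 18: C, bond orders sum to 3 (valence 4) → 1 H
  atom 19: C, bond orders sum to 3 (valence 4) → 1 H
Totals → C:16, H:16, O:2, S:1.
In Hill order: C16H16O2S.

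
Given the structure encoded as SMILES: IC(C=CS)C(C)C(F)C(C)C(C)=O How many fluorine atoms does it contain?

1

Scan the SMILES for F atoms (remember two-letter symbols like Cl and Br are single atoms).
Fluorine count: 1.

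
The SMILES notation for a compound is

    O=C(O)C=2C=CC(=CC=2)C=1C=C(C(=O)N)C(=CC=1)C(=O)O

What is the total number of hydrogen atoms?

11

Walk through each heavy atom and fill implicit hydrogens from standard valence (C 4, N 3, O 2, S 2, halogen 1):
  atom 1: O, bond orders sum to 2 (valence 2) → 0 H
  atom 2: C, bond orders sum to 4 (valence 4) → 0 H
  atom 3: O, bond orders sum to 1 (valence 2) → 1 H
  atom 4: C, bond orders sum to 4 (valence 4) → 0 H
  atom 5: C, bond orders sum to 3 (valence 4) → 1 H
  atom 6: C, bond orders sum to 3 (valence 4) → 1 H
  atom 7: C, bond orders sum to 4 (valence 4) → 0 H
  atom 8: C, bond orders sum to 3 (valence 4) → 1 H
  atom 9: C, bond orders sum to 3 (valence 4) → 1 H
  atom 10: C, bond orders sum to 4 (valence 4) → 0 H
  atom 11: C, bond orders sum to 3 (valence 4) → 1 H
  atom 12: C, bond orders sum to 4 (valence 4) → 0 H
  atom 13: C, bond orders sum to 4 (valence 4) → 0 H
  atom 14: O, bond orders sum to 2 (valence 2) → 0 H
  atom 15: N, bond orders sum to 1 (valence 3) → 2 H
  atom 16: C, bond orders sum to 4 (valence 4) → 0 H
  atom 17: C, bond orders sum to 3 (valence 4) → 1 H
  atom 18: C, bond orders sum to 3 (valence 4) → 1 H
  atom 19: C, bond orders sum to 4 (valence 4) → 0 H
  atom 20: O, bond orders sum to 2 (valence 2) → 0 H
  atom 21: O, bond orders sum to 1 (valence 2) → 1 H
Total hydrogens: 11.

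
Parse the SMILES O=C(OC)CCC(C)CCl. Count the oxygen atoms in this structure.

2

Scan the SMILES for O atoms (remember two-letter symbols like Cl and Br are single atoms).
Oxygen count: 2.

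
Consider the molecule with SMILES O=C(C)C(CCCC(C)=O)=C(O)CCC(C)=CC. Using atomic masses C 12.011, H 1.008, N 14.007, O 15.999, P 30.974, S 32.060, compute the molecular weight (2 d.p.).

First, the molecular formula is C15H24O3 (counting implicit H from valence).
  C: 15 × 12.011 = 180.165
  H: 24 × 1.008 = 24.192
  O: 3 × 15.999 = 47.997
Sum: 15×12.011 + 24×1.008 + 3×15.999 = 252.354 → 252.35 g/mol.

252.35 g/mol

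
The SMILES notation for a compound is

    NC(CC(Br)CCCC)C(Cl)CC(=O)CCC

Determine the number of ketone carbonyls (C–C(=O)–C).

1

The ketone motif appears at heavy-atom position 13 in the SMILES.
Other groups present: 1 primary amine.
Ketone count: 1.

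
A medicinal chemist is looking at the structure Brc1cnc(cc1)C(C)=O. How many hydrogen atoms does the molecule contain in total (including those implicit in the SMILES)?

Walk through each heavy atom and fill implicit hydrogens from standard valence (C 4, N 3, O 2, S 2, halogen 1); for lowercase aromatic atoms, an aromatic c carries 1 H when it has two neighbours and 0 H with three, and aromatic n carries 0 H:
  atom 1: Br (halogen, monovalent) → 0 H
  atom 2: aromatic c, 3 neighbours → 0 H
  atom 3: aromatic c, 2 neighbours → 1 H
  atom 4: aromatic n, 2 neighbours → 0 H
  atom 5: aromatic c, 3 neighbours → 0 H
  atom 6: aromatic c, 2 neighbours → 1 H
  atom 7: aromatic c, 2 neighbours → 1 H
  atom 8: C, bond orders sum to 4 (valence 4) → 0 H
  atom 9: C, bond orders sum to 1 (valence 4) → 3 H
  atom 10: O, bond orders sum to 2 (valence 2) → 0 H
Total hydrogens: 6.

6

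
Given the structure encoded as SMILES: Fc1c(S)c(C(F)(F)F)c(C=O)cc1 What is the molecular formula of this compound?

C8H4F4OS

Walk through each heavy atom and fill implicit hydrogens from standard valence (C 4, N 3, O 2, S 2, halogen 1); for lowercase aromatic atoms, an aromatic c carries 1 H when it has two neighbours and 0 H with three, and aromatic n carries 0 H:
  atom 1: F (halogen, monovalent) → 0 H
  atom 2: aromatic c, 3 neighbours → 0 H
  atom 3: aromatic c, 3 neighbours → 0 H
  atom 4: S, bond orders sum to 1 (valence 2) → 1 H
  atom 5: aromatic c, 3 neighbours → 0 H
  atom 6: C, bond orders sum to 4 (valence 4) → 0 H
  atom 7: F (halogen, monovalent) → 0 H
  atom 8: F (halogen, monovalent) → 0 H
  atom 9: F (halogen, monovalent) → 0 H
  atom 10: aromatic c, 3 neighbours → 0 H
  atom 11: C, bond orders sum to 3 (valence 4) → 1 H
  atom 12: O, bond orders sum to 2 (valence 2) → 0 H
  atom 13: aromatic c, 2 neighbours → 1 H
  atom 14: aromatic c, 2 neighbours → 1 H
Totals → C:8, H:4, F:4, O:1, S:1.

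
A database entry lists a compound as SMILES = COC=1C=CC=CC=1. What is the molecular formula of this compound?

C7H8O

Walk through each heavy atom and fill implicit hydrogens from standard valence (C 4, N 3, O 2, S 2, halogen 1):
  atom 1: C, bond orders sum to 1 (valence 4) → 3 H
  atom 2: O, bond orders sum to 2 (valence 2) → 0 H
  atom 3: C, bond orders sum to 4 (valence 4) → 0 H
  atom 4: C, bond orders sum to 3 (valence 4) → 1 H
  atom 5: C, bond orders sum to 3 (valence 4) → 1 H
  atom 6: C, bond orders sum to 3 (valence 4) → 1 H
  atom 7: C, bond orders sum to 3 (valence 4) → 1 H
  atom 8: C, bond orders sum to 3 (valence 4) → 1 H
Totals → C:7, H:8, O:1.
In Hill order: C7H8O.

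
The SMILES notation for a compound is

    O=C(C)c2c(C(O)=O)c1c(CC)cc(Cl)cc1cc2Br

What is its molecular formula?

Walk through each heavy atom and fill implicit hydrogens from standard valence (C 4, N 3, O 2, S 2, halogen 1); for lowercase aromatic atoms, an aromatic c carries 1 H when it has two neighbours and 0 H with three, and aromatic n carries 0 H:
  atom 1: O, bond orders sum to 2 (valence 2) → 0 H
  atom 2: C, bond orders sum to 4 (valence 4) → 0 H
  atom 3: C, bond orders sum to 1 (valence 4) → 3 H
  atom 4: aromatic c, 3 neighbours → 0 H
  atom 5: aromatic c, 3 neighbours → 0 H
  atom 6: C, bond orders sum to 4 (valence 4) → 0 H
  atom 7: O, bond orders sum to 1 (valence 2) → 1 H
  atom 8: O, bond orders sum to 2 (valence 2) → 0 H
  atom 9: aromatic c, 3 neighbours → 0 H
  atom 10: aromatic c, 3 neighbours → 0 H
  atom 11: C, bond orders sum to 2 (valence 4) → 2 H
  atom 12: C, bond orders sum to 1 (valence 4) → 3 H
  atom 13: aromatic c, 2 neighbours → 1 H
  atom 14: aromatic c, 3 neighbours → 0 H
  atom 15: Cl (halogen, monovalent) → 0 H
  atom 16: aromatic c, 2 neighbours → 1 H
  atom 17: aromatic c, 3 neighbours → 0 H
  atom 18: aromatic c, 2 neighbours → 1 H
  atom 19: aromatic c, 3 neighbours → 0 H
  atom 20: Br (halogen, monovalent) → 0 H
Totals → C:15, H:12, Br:1, Cl:1, O:3.
In Hill order: C15H12BrClO3.

C15H12BrClO3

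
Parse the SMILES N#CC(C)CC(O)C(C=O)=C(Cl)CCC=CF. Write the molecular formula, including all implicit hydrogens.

C12H15ClFNO2

Walk through each heavy atom and fill implicit hydrogens from standard valence (C 4, N 3, O 2, S 2, halogen 1):
  atom 1: N, bond orders sum to 3 (valence 3) → 0 H
  atom 2: C, bond orders sum to 4 (valence 4) → 0 H
  atom 3: C, bond orders sum to 3 (valence 4) → 1 H
  atom 4: C, bond orders sum to 1 (valence 4) → 3 H
  atom 5: C, bond orders sum to 2 (valence 4) → 2 H
  atom 6: C, bond orders sum to 3 (valence 4) → 1 H
  atom 7: O, bond orders sum to 1 (valence 2) → 1 H
  atom 8: C, bond orders sum to 4 (valence 4) → 0 H
  atom 9: C, bond orders sum to 3 (valence 4) → 1 H
  atom 10: O, bond orders sum to 2 (valence 2) → 0 H
  atom 11: C, bond orders sum to 4 (valence 4) → 0 H
  atom 12: Cl (halogen, monovalent) → 0 H
  atom 13: C, bond orders sum to 2 (valence 4) → 2 H
  atom 14: C, bond orders sum to 2 (valence 4) → 2 H
  atom 15: C, bond orders sum to 3 (valence 4) → 1 H
  atom 16: C, bond orders sum to 3 (valence 4) → 1 H
  atom 17: F (halogen, monovalent) → 0 H
Totals → C:12, H:15, Cl:1, F:1, N:1, O:2.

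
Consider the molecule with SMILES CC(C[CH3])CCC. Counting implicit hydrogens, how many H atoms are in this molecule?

Walk through each heavy atom and fill implicit hydrogens from standard valence (C 4, N 3, O 2, S 2, halogen 1):
  atom 1: C, bond orders sum to 1 (valence 4) → 3 H
  atom 2: C, bond orders sum to 3 (valence 4) → 1 H
  atom 3: C, bond orders sum to 2 (valence 4) → 2 H
  atom 4: C with explicit H count 3
  atom 5: C, bond orders sum to 2 (valence 4) → 2 H
  atom 6: C, bond orders sum to 2 (valence 4) → 2 H
  atom 7: C, bond orders sum to 1 (valence 4) → 3 H
Total hydrogens: 16.

16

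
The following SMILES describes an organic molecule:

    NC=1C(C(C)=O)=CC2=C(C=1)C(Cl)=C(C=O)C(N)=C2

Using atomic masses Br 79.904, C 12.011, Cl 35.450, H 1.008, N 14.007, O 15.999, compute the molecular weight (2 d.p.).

262.69 g/mol

First, the molecular formula is C13H11ClN2O2 (counting implicit H from valence).
  C: 13 × 12.011 = 156.143
  Cl: 1 × 35.450 = 35.450
  H: 11 × 1.008 = 11.088
  N: 2 × 14.007 = 28.014
  O: 2 × 15.999 = 31.998
Sum: 13×12.011 + 1×35.450 + 11×1.008 + 2×14.007 + 2×15.999 = 262.693 → 262.69 g/mol.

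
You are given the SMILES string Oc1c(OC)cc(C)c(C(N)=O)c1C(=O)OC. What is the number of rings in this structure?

In SMILES, each pair of matching ring-closure digits denotes one ring-closing bond; the number of such bonds equals the number of independent rings.
Ring-closure bonds here: 1.

1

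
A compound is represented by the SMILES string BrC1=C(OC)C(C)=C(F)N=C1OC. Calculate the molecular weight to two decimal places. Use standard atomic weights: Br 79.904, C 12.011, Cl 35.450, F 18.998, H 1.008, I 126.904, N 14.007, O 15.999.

250.07 g/mol

First, the molecular formula is C8H9BrFNO2 (counting implicit H from valence).
  Br: 1 × 79.904 = 79.904
  C: 8 × 12.011 = 96.088
  F: 1 × 18.998 = 18.998
  H: 9 × 1.008 = 9.072
  N: 1 × 14.007 = 14.007
  O: 2 × 15.999 = 31.998
Sum: 1×79.904 + 8×12.011 + 1×18.998 + 9×1.008 + 1×14.007 + 2×15.999 = 250.067 → 250.07 g/mol.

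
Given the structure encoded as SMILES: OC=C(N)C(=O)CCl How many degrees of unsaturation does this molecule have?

Degree of unsaturation = (number of rings) + (number of π bonds).
Ring closures in the SMILES: 0.
π bonds: 2 double bonds (each 1 DoU) → 2 DoU from unsaturation.
Total DoU = 0 + 2 = 2.

2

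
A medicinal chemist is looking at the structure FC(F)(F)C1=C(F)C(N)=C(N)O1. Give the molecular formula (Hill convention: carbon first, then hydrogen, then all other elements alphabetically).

Walk through each heavy atom and fill implicit hydrogens from standard valence (C 4, N 3, O 2, S 2, halogen 1):
  atom 1: F (halogen, monovalent) → 0 H
  atom 2: C, bond orders sum to 4 (valence 4) → 0 H
  atom 3: F (halogen, monovalent) → 0 H
  atom 4: F (halogen, monovalent) → 0 H
  atom 5: C, bond orders sum to 4 (valence 4) → 0 H
  atom 6: C, bond orders sum to 4 (valence 4) → 0 H
  atom 7: F (halogen, monovalent) → 0 H
  atom 8: C, bond orders sum to 4 (valence 4) → 0 H
  atom 9: N, bond orders sum to 1 (valence 3) → 2 H
  atom 10: C, bond orders sum to 4 (valence 4) → 0 H
  atom 11: N, bond orders sum to 1 (valence 3) → 2 H
  atom 12: O, bond orders sum to 2 (valence 2) → 0 H
Totals → C:5, H:4, F:4, N:2, O:1.
In Hill order: C5H4F4N2O.

C5H4F4N2O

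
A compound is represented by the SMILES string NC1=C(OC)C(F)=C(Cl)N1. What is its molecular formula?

C5H6ClFN2O

Walk through each heavy atom and fill implicit hydrogens from standard valence (C 4, N 3, O 2, S 2, halogen 1):
  atom 1: N, bond orders sum to 1 (valence 3) → 2 H
  atom 2: C, bond orders sum to 4 (valence 4) → 0 H
  atom 3: C, bond orders sum to 4 (valence 4) → 0 H
  atom 4: O, bond orders sum to 2 (valence 2) → 0 H
  atom 5: C, bond orders sum to 1 (valence 4) → 3 H
  atom 6: C, bond orders sum to 4 (valence 4) → 0 H
  atom 7: F (halogen, monovalent) → 0 H
  atom 8: C, bond orders sum to 4 (valence 4) → 0 H
  atom 9: Cl (halogen, monovalent) → 0 H
  atom 10: N, bond orders sum to 2 (valence 3) → 1 H
Totals → C:5, H:6, Cl:1, F:1, N:2, O:1.
In Hill order: C5H6ClFN2O.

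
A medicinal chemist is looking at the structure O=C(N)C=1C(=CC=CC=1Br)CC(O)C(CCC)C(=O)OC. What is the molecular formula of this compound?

Walk through each heavy atom and fill implicit hydrogens from standard valence (C 4, N 3, O 2, S 2, halogen 1):
  atom 1: O, bond orders sum to 2 (valence 2) → 0 H
  atom 2: C, bond orders sum to 4 (valence 4) → 0 H
  atom 3: N, bond orders sum to 1 (valence 3) → 2 H
  atom 4: C, bond orders sum to 4 (valence 4) → 0 H
  atom 5: C, bond orders sum to 4 (valence 4) → 0 H
  atom 6: C, bond orders sum to 3 (valence 4) → 1 H
  atom 7: C, bond orders sum to 3 (valence 4) → 1 H
  atom 8: C, bond orders sum to 3 (valence 4) → 1 H
  atom 9: C, bond orders sum to 4 (valence 4) → 0 H
  atom 10: Br (halogen, monovalent) → 0 H
  atom 11: C, bond orders sum to 2 (valence 4) → 2 H
  atom 12: C, bond orders sum to 3 (valence 4) → 1 H
  atom 13: O, bond orders sum to 1 (valence 2) → 1 H
  atom 14: C, bond orders sum to 3 (valence 4) → 1 H
  atom 15: C, bond orders sum to 2 (valence 4) → 2 H
  atom 16: C, bond orders sum to 2 (valence 4) → 2 H
  atom 17: C, bond orders sum to 1 (valence 4) → 3 H
  atom 18: C, bond orders sum to 4 (valence 4) → 0 H
  atom 19: O, bond orders sum to 2 (valence 2) → 0 H
  atom 20: O, bond orders sum to 2 (valence 2) → 0 H
  atom 21: C, bond orders sum to 1 (valence 4) → 3 H
Totals → C:15, H:20, Br:1, N:1, O:4.

C15H20BrNO4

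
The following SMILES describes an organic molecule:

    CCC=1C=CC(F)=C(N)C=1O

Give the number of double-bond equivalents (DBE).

Degree of unsaturation = (number of rings) + (number of π bonds).
Ring closures in the SMILES: 1.
π bonds: 3 double bonds (each 1 DoU) → 3 DoU from unsaturation.
Total DoU = 1 + 3 = 4.

4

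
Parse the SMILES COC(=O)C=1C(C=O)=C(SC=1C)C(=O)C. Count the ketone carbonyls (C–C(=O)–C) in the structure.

1

The ketone motif appears at heavy-atom position 13 in the SMILES.
Other groups present: 1 aldehyde, 1 ester.
Ketone count: 1.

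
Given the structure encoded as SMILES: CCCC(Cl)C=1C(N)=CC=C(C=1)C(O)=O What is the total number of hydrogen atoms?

Walk through each heavy atom and fill implicit hydrogens from standard valence (C 4, N 3, O 2, S 2, halogen 1):
  atom 1: C, bond orders sum to 1 (valence 4) → 3 H
  atom 2: C, bond orders sum to 2 (valence 4) → 2 H
  atom 3: C, bond orders sum to 2 (valence 4) → 2 H
  atom 4: C, bond orders sum to 3 (valence 4) → 1 H
  atom 5: Cl (halogen, monovalent) → 0 H
  atom 6: C, bond orders sum to 4 (valence 4) → 0 H
  atom 7: C, bond orders sum to 4 (valence 4) → 0 H
  atom 8: N, bond orders sum to 1 (valence 3) → 2 H
  atom 9: C, bond orders sum to 3 (valence 4) → 1 H
  atom 10: C, bond orders sum to 3 (valence 4) → 1 H
  atom 11: C, bond orders sum to 4 (valence 4) → 0 H
  atom 12: C, bond orders sum to 3 (valence 4) → 1 H
  atom 13: C, bond orders sum to 4 (valence 4) → 0 H
  atom 14: O, bond orders sum to 1 (valence 2) → 1 H
  atom 15: O, bond orders sum to 2 (valence 2) → 0 H
Total hydrogens: 14.

14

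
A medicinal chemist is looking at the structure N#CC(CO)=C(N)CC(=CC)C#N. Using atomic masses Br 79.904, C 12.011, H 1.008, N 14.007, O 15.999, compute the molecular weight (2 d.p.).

First, the molecular formula is C9H11N3O (counting implicit H from valence).
  C: 9 × 12.011 = 108.099
  H: 11 × 1.008 = 11.088
  N: 3 × 14.007 = 42.021
  O: 1 × 15.999 = 15.999
Sum: 9×12.011 + 11×1.008 + 3×14.007 + 1×15.999 = 177.207 → 177.21 g/mol.

177.21 g/mol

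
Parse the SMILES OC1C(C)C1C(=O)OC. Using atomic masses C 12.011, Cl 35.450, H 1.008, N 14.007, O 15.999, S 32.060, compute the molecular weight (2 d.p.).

First, the molecular formula is C6H10O3 (counting implicit H from valence).
  C: 6 × 12.011 = 72.066
  H: 10 × 1.008 = 10.080
  O: 3 × 15.999 = 47.997
Sum: 6×12.011 + 10×1.008 + 3×15.999 = 130.143 → 130.14 g/mol.

130.14 g/mol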